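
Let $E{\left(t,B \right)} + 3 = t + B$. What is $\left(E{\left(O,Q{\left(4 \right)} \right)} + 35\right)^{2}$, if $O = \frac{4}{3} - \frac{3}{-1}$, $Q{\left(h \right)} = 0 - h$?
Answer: $\frac{9409}{9} \approx 1045.4$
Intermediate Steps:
$Q{\left(h \right)} = - h$
$O = \frac{13}{3}$ ($O = 4 \cdot \frac{1}{3} - -3 = \frac{4}{3} + 3 = \frac{13}{3} \approx 4.3333$)
$E{\left(t,B \right)} = -3 + B + t$ ($E{\left(t,B \right)} = -3 + \left(t + B\right) = -3 + \left(B + t\right) = -3 + B + t$)
$\left(E{\left(O,Q{\left(4 \right)} \right)} + 35\right)^{2} = \left(\left(-3 - 4 + \frac{13}{3}\right) + 35\right)^{2} = \left(- \frac{8}{3} + 35\right)^{2} = \left(\frac{97}{3}\right)^{2} = \frac{9409}{9}$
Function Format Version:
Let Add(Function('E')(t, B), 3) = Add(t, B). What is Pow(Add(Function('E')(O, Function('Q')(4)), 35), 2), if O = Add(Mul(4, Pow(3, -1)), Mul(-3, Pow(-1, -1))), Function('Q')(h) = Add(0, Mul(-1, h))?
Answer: Rational(9409, 9) ≈ 1045.4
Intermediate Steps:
Function('Q')(h) = Mul(-1, h)
O = Rational(13, 3) (O = Add(Mul(4, Rational(1, 3)), Mul(-3, -1)) = Add(Rational(4, 3), 3) = Rational(13, 3) ≈ 4.3333)
Function('E')(t, B) = Add(-3, B, t) (Function('E')(t, B) = Add(-3, Add(t, B)) = Add(-3, Add(B, t)) = Add(-3, B, t))
Pow(Add(Function('E')(O, Function('Q')(4)), 35), 2) = Pow(Add(Add(-3, Mul(-1, 4), Rational(13, 3)), 35), 2) = Pow(Add(Add(-3, -4, Rational(13, 3)), 35), 2) = Pow(Add(Rational(-8, 3), 35), 2) = Pow(Rational(97, 3), 2) = Rational(9409, 9)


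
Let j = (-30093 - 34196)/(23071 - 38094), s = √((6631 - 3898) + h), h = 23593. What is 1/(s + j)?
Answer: -965813647/5937395790933 + 225690529*√26326/5937395790933 ≈ 0.0060048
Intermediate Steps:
s = √26326 (s = √((6631 - 3898) + 23593) = √(2733 + 23593) = √26326 ≈ 162.25)
j = 64289/15023 (j = -64289/(-15023) = -64289*(-1/15023) = 64289/15023 ≈ 4.2794)
1/(s + j) = 1/(√26326 + 64289/15023) = 1/(64289/15023 + √26326)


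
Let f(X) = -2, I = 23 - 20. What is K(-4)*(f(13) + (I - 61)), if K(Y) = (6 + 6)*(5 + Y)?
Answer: -720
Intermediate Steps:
I = 3
K(Y) = 60 + 12*Y (K(Y) = 12*(5 + Y) = 60 + 12*Y)
K(-4)*(f(13) + (I - 61)) = (60 + 12*(-4))*(-2 + (3 - 61)) = (60 - 48)*(-2 - 58) = 12*(-60) = -720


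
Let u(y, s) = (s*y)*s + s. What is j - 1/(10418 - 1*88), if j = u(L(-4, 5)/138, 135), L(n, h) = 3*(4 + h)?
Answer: 439631876/118795 ≈ 3700.8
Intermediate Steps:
L(n, h) = 12 + 3*h
u(y, s) = s + y*s**2 (u(y, s) = y*s**2 + s = s + y*s**2)
j = 170235/46 (j = 135*(1 + 135*((12 + 3*5)/138)) = 135*(1 + 135*((12 + 15)*(1/138))) = 135*(1 + 135*(27*(1/138))) = 135*(1 + 135*(9/46)) = 135*(1 + 1215/46) = 135*(1261/46) = 170235/46 ≈ 3700.8)
j - 1/(10418 - 1*88) = 170235/46 - 1/(10418 - 1*88) = 170235/46 - 1/(10418 - 88) = 170235/46 - 1/10330 = 439631876/118795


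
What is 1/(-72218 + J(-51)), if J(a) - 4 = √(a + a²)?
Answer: -36107/2607429623 - 5*√102/5214859246 ≈ -1.3857e-5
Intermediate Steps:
J(a) = 4 + √(a + a²)
1/(-72218 + J(-51)) = 1/(-72218 + (4 + √(-51*(1 - 51)))) = 1/(-72218 + (4 + √(-51*(-50)))) = 1/(-72218 + (4 + √2550)) = 1/(-72218 + (4 + 5*√102)) = 1/(-72214 + 5*√102)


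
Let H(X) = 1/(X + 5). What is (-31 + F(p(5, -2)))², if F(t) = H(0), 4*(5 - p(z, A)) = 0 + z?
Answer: 23716/25 ≈ 948.64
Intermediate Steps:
p(z, A) = 5 - z/4 (p(z, A) = 5 - (0 + z)/4 = 5 - z/4)
H(X) = 1/(5 + X)
F(t) = ⅕ (F(t) = 1/(5 + 0) = 1/5 = ⅕)
(-31 + F(p(5, -2)))² = (-31 + ⅕)² = (-154/5)² = 23716/25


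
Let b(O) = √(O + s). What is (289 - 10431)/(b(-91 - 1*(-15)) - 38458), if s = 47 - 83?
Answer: 13930037/52822067 + 10142*I*√7/369754469 ≈ 0.26372 + 7.257e-5*I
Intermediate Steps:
s = -36
b(O) = √(-36 + O) (b(O) = √(O - 36) = √(-36 + O))
(289 - 10431)/(b(-91 - 1*(-15)) - 38458) = (289 - 10431)/(√(-36 + (-91 - 1*(-15))) - 38458) = -10142/(√(-36 + (-91 + 15)) - 38458) = -10142/(√(-36 - 76) - 38458) = -10142/(√(-112) - 38458) = -10142/(4*I*√7 - 38458) = -10142/(-38458 + 4*I*√7)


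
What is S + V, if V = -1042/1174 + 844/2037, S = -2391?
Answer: -2859529978/1195719 ≈ -2391.5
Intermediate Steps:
V = -565849/1195719 (V = -1042*1/1174 + 844*(1/2037) = -521/587 + 844/2037 = -565849/1195719 ≈ -0.47323)
S + V = -2391 - 565849/1195719 = -2859529978/1195719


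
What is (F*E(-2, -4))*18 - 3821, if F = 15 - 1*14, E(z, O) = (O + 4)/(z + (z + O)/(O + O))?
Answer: -3821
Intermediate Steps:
E(z, O) = (4 + O)/(z + (O + z)/(2*O)) (E(z, O) = (4 + O)/(z + (O + z)/((2*O))) = (4 + O)/(z + (O + z)*(1/(2*O))) = (4 + O)/(z + (O + z)/(2*O)))
F = 1 (F = 15 - 14 = 1)
(F*E(-2, -4))*18 - 3821 = (1*(2*(-4)*(4 - 4)/(-4 - 2 + 2*(-4)*(-2))))*18 - 3821 = (1*(2*(-4)*0/(-4 - 2 + 16)))*18 - 3821 = (1*(2*(-4)*0/10))*18 - 3821 = (1*(2*(-4)*(⅒)*0))*18 - 3821 = (1*0)*18 - 3821 = 0*18 - 3821 = 0 - 3821 = -3821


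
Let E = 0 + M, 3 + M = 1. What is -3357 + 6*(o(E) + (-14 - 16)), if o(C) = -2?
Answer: -3549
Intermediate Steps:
M = -2 (M = -3 + 1 = -2)
E = -2 (E = 0 - 2 = -2)
-3357 + 6*(o(E) + (-14 - 16)) = -3357 + 6*(-2 + (-14 - 16)) = -3357 + 6*(-2 - 30) = -3357 + 6*(-32) = -3357 - 192 = -3549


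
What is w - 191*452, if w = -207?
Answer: -86539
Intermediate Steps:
w - 191*452 = -207 - 191*452 = -207 - 86332 = -86539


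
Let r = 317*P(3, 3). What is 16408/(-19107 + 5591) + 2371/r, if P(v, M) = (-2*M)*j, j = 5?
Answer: -47021629/32134290 ≈ -1.4633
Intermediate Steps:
P(v, M) = -10*M (P(v, M) = -2*M*5 = -10*M)
r = -9510 (r = 317*(-10*3) = 317*(-30) = -9510)
16408/(-19107 + 5591) + 2371/r = 16408/(-19107 + 5591) + 2371/(-9510) = 16408/(-13516) + 2371*(-1/9510) = 16408*(-1/13516) - 2371/9510 = -4102/3379 - 2371/9510 = -47021629/32134290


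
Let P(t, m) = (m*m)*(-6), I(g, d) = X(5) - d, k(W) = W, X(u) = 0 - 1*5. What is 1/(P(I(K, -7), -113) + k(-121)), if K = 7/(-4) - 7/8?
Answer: -1/76735 ≈ -1.3032e-5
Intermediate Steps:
X(u) = -5 (X(u) = 0 - 5 = -5)
K = -21/8 (K = 7*(-1/4) - 7*1/8 = -7/4 - 7/8 = -21/8 ≈ -2.6250)
I(g, d) = -5 - d
P(t, m) = -6*m**2 (P(t, m) = m**2*(-6) = -6*m**2)
1/(P(I(K, -7), -113) + k(-121)) = 1/(-6*(-113)**2 - 121) = 1/(-6*12769 - 121) = 1/(-76614 - 121) = 1/(-76735) = -1/76735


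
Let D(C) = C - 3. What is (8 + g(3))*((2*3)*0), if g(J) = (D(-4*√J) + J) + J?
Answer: 0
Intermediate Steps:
D(C) = -3 + C
g(J) = -3 - 4*√J + 2*J (g(J) = ((-3 - 4*√J) + J) + J = (-3 + J - 4*√J) + J = -3 - 4*√J + 2*J)
(8 + g(3))*((2*3)*0) = (8 + (-3 - 4*√3 + 2*3))*((2*3)*0) = (8 + (-3 - 4*√3 + 6))*(6*0) = (8 + (3 - 4*√3))*0 = (11 - 4*√3)*0 = 0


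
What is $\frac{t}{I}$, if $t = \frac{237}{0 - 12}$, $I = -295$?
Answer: $\frac{79}{1180} \approx 0.066949$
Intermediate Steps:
$t = - \frac{79}{4}$ ($t = \frac{237}{-12} = 237 \left(- \frac{1}{12}\right) = - \frac{79}{4} \approx -19.75$)
$\frac{t}{I} = - \frac{79}{4 \left(-295\right)} = \left(- \frac{79}{4}\right) \left(- \frac{1}{295}\right) = \frac{79}{1180}$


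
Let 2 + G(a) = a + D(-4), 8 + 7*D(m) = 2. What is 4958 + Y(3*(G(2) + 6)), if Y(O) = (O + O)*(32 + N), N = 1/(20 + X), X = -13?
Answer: 291542/49 ≈ 5949.8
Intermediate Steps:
D(m) = -6/7 (D(m) = -8/7 + (⅐)*2 = -8/7 + 2/7 = -6/7)
N = ⅐ (N = 1/(20 - 13) = 1/7 = ⅐ ≈ 0.14286)
G(a) = -20/7 + a (G(a) = -2 + (a - 6/7) = -2 + (-6/7 + a) = -20/7 + a)
Y(O) = 450*O/7 (Y(O) = (O + O)*(32 + ⅐) = (2*O)*(225/7) = 450*O/7)
4958 + Y(3*(G(2) + 6)) = 4958 + 450*(3*((-20/7 + 2) + 6))/7 = 4958 + 450*(3*(-6/7 + 6))/7 = 4958 + 450*(3*(36/7))/7 = 4958 + (450/7)*(108/7) = 4958 + 48600/49 = 291542/49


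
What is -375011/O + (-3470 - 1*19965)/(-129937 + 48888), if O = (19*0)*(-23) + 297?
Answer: -30387306344/24071553 ≈ -1262.4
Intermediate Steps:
O = 297 (O = 0*(-23) + 297 = 0 + 297 = 297)
-375011/O + (-3470 - 1*19965)/(-129937 + 48888) = -375011/297 + (-3470 - 1*19965)/(-129937 + 48888) = -375011*1/297 + (-3470 - 19965)/(-81049) = -375011/297 - 23435*(-1/81049) = -375011/297 + 23435/81049 = -30387306344/24071553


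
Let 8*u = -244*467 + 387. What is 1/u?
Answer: -8/113561 ≈ -7.0447e-5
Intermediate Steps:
u = -113561/8 (u = (-244*467 + 387)/8 = (-113948 + 387)/8 = (⅛)*(-113561) = -113561/8 ≈ -14195.)
1/u = 1/(-113561/8) = -8/113561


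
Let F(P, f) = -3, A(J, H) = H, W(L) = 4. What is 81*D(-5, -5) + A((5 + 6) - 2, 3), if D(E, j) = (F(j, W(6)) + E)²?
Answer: 5187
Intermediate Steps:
D(E, j) = (-3 + E)²
81*D(-5, -5) + A((5 + 6) - 2, 3) = 81*(-3 - 5)² + 3 = 81*(-8)² + 3 = 81*64 + 3 = 5184 + 3 = 5187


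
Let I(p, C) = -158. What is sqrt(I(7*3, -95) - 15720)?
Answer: I*sqrt(15878) ≈ 126.01*I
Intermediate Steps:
sqrt(I(7*3, -95) - 15720) = sqrt(-158 - 15720) = sqrt(-15878) = I*sqrt(15878)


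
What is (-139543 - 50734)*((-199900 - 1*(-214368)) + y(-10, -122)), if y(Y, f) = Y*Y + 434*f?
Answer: 7302831260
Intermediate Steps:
y(Y, f) = Y² + 434*f
(-139543 - 50734)*((-199900 - 1*(-214368)) + y(-10, -122)) = (-139543 - 50734)*((-199900 - 1*(-214368)) + ((-10)² + 434*(-122))) = -190277*((-199900 + 214368) + (100 - 52948)) = -190277*(14468 - 52848) = -190277*(-38380) = 7302831260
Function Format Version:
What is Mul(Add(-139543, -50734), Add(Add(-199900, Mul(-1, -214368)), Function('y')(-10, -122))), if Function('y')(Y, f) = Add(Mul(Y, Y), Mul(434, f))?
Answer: 7302831260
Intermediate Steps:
Function('y')(Y, f) = Add(Pow(Y, 2), Mul(434, f))
Mul(Add(-139543, -50734), Add(Add(-199900, Mul(-1, -214368)), Function('y')(-10, -122))) = Mul(Add(-139543, -50734), Add(Add(-199900, Mul(-1, -214368)), Add(Pow(-10, 2), Mul(434, -122)))) = Mul(-190277, Add(Add(-199900, 214368), Add(100, -52948))) = Mul(-190277, Add(14468, -52848)) = Mul(-190277, -38380) = 7302831260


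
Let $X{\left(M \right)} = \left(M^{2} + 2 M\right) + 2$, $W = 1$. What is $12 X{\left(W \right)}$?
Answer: $60$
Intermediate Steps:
$X{\left(M \right)} = 2 + M^{2} + 2 M$
$12 X{\left(W \right)} = 12 \left(2 + 1^{2} + 2 \cdot 1\right) = 12 \left(2 + 1 + 2\right) = 12 \cdot 5 = 60$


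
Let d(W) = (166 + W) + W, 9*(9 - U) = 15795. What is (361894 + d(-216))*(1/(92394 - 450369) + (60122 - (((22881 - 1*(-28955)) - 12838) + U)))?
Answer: 2960608023709372/357975 ≈ 8.2704e+9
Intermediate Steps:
U = -1746 (U = 9 - 1/9*15795 = 9 - 1755 = -1746)
d(W) = 166 + 2*W
(361894 + d(-216))*(1/(92394 - 450369) + (60122 - (((22881 - 1*(-28955)) - 12838) + U))) = (361894 + (166 + 2*(-216)))*(1/(92394 - 450369) + (60122 - (((22881 - 1*(-28955)) - 12838) - 1746))) = (361894 + (166 - 432))*(1/(-357975) + (60122 - (((22881 + 28955) - 12838) - 1746))) = (361894 - 266)*(-1/357975 + (60122 - ((51836 - 12838) - 1746))) = 361628*(-1/357975 + (60122 - (38998 - 1746))) = 361628*(-1/357975 + (60122 - 1*37252)) = 361628*(-1/357975 + (60122 - 37252)) = 361628*(-1/357975 + 22870) = 361628*(8186888249/357975) = 2960608023709372/357975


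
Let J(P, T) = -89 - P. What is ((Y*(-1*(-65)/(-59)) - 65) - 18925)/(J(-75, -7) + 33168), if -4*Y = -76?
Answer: -1121645/1956086 ≈ -0.57341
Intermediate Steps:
Y = 19 (Y = -¼*(-76) = 19)
((Y*(-1*(-65)/(-59)) - 65) - 18925)/(J(-75, -7) + 33168) = ((19*(-1*(-65)/(-59)) - 65) - 18925)/((-89 - 1*(-75)) + 33168) = ((19*(65*(-1/59)) - 65) - 18925)/((-89 + 75) + 33168) = ((19*(-65/59) - 65) - 18925)/(-14 + 33168) = ((-1235/59 - 65) - 18925)/33154 = (-5070/59 - 18925)*(1/33154) = -1121645/59*1/33154 = -1121645/1956086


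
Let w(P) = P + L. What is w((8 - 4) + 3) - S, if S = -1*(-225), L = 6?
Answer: -212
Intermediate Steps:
S = 225
w(P) = 6 + P (w(P) = P + 6 = 6 + P)
w((8 - 4) + 3) - S = (6 + ((8 - 4) + 3)) - 1*225 = (6 + (4 + 3)) - 225 = (6 + 7) - 225 = 13 - 225 = -212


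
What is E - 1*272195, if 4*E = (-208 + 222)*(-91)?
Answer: -545027/2 ≈ -2.7251e+5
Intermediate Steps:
E = -637/2 (E = ((-208 + 222)*(-91))/4 = (14*(-91))/4 = (¼)*(-1274) = -637/2 ≈ -318.50)
E - 1*272195 = -637/2 - 1*272195 = -637/2 - 272195 = -545027/2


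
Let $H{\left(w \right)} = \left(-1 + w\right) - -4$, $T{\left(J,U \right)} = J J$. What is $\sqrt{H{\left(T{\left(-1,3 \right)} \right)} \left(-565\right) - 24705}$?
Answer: $i \sqrt{26965} \approx 164.21 i$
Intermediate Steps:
$T{\left(J,U \right)} = J^{2}$
$H{\left(w \right)} = 3 + w$ ($H{\left(w \right)} = \left(-1 + w\right) + 4 = 3 + w$)
$\sqrt{H{\left(T{\left(-1,3 \right)} \right)} \left(-565\right) - 24705} = \sqrt{\left(3 + \left(-1\right)^{2}\right) \left(-565\right) - 24705} = \sqrt{\left(3 + 1\right) \left(-565\right) - 24705} = \sqrt{4 \left(-565\right) - 24705} = \sqrt{-2260 - 24705} = \sqrt{-26965} = i \sqrt{26965}$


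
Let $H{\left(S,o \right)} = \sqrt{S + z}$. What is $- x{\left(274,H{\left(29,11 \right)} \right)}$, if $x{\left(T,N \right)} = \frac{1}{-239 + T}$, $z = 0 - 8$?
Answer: $- \frac{1}{35} \approx -0.028571$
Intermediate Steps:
$z = -8$ ($z = 0 - 8 = -8$)
$H{\left(S,o \right)} = \sqrt{-8 + S}$ ($H{\left(S,o \right)} = \sqrt{S - 8} = \sqrt{-8 + S}$)
$- x{\left(274,H{\left(29,11 \right)} \right)} = - \frac{1}{-239 + 274} = - \frac{1}{35}$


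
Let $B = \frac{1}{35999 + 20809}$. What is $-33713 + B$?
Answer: $- \frac{1915168103}{56808} \approx -33713.0$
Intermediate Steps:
$B = \frac{1}{56808} \approx 1.7603 \cdot 10^{-5}$
$-33713 + B = -33713 + \frac{1}{56808} = - \frac{1915168103}{56808}$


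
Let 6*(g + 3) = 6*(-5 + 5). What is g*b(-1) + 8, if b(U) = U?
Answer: 11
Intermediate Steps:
g = -3 (g = -3 + (6*(-5 + 5))/6 = -3 + (6*0)/6 = -3 + (1/6)*0 = -3 + 0 = -3)
g*b(-1) + 8 = -3*(-1) + 8 = 3 + 8 = 11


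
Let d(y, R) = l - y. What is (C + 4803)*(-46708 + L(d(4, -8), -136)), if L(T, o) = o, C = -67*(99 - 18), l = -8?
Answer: 29230656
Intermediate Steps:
d(y, R) = -8 - y
C = -5427 (C = -67*81 = -5427)
(C + 4803)*(-46708 + L(d(4, -8), -136)) = (-5427 + 4803)*(-46708 - 136) = -624*(-46844) = 29230656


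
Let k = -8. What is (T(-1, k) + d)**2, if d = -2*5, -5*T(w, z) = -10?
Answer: 64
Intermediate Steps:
T(w, z) = 2 (T(w, z) = -1/5*(-10) = 2)
d = -10
(T(-1, k) + d)**2 = (2 - 10)**2 = (-8)**2 = 64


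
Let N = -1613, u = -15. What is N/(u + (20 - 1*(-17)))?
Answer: -1613/22 ≈ -73.318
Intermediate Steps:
N/(u + (20 - 1*(-17))) = -1613/(-15 + (20 - 1*(-17))) = -1613/(-15 + (20 + 17)) = -1613/(-15 + 37) = -1613/22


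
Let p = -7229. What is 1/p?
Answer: -1/7229 ≈ -0.00013833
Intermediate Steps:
1/p = 1/(-7229) = -1/7229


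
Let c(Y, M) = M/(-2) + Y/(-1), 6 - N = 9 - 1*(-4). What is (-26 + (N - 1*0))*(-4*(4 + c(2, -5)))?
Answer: 594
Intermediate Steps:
N = -7 (N = 6 - (9 - 1*(-4)) = 6 - (9 + 4) = 6 - 1*13 = 6 - 13 = -7)
c(Y, M) = -Y - M/2 (c(Y, M) = M*(-½) + Y*(-1) = -M/2 - Y = -Y - M/2)
(-26 + (N - 1*0))*(-4*(4 + c(2, -5))) = (-26 + (-7 - 1*0))*(-4*(4 + (-1*2 - ½*(-5)))) = (-26 + (-7 + 0))*(-4*(4 + (-2 + 5/2))) = (-26 - 7)*(-4*(4 + ½)) = -(-132)*9/2 = -33*(-18) = 594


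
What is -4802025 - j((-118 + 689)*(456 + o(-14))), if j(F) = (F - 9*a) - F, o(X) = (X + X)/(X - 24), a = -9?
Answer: -4802106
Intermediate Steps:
o(X) = 2*X/(-24 + X) (o(X) = (2*X)/(-24 + X) = 2*X/(-24 + X))
j(F) = 81 (j(F) = (F - 9*(-9)) - F = (F + 81) - F = (81 + F) - F = 81)
-4802025 - j((-118 + 689)*(456 + o(-14))) = -4802025 - 1*81 = -4802025 - 81 = -4802106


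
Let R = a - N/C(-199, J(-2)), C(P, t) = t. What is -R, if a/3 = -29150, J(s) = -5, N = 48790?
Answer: 77692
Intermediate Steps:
a = -87450 (a = 3*(-29150) = -87450)
R = -77692 (R = -87450 - 48790/(-5) = -87450 - 48790*(-1)/5 = -87450 - 1*(-9758) = -87450 + 9758 = -77692)
-R = -1*(-77692) = 77692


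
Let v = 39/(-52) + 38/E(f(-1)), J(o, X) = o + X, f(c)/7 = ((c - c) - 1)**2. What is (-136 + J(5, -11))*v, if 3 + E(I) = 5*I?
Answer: -497/8 ≈ -62.125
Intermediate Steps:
f(c) = 7 (f(c) = 7*((c - c) - 1)**2 = 7*(0 - 1)**2 = 7*(-1)**2 = 7*1 = 7)
J(o, X) = X + o
E(I) = -3 + 5*I
v = 7/16 (v = 39/(-52) + 38/(-3 + 5*7) = 39*(-1/52) + 38/(-3 + 35) = -3/4 + 38/32 = -3/4 + 38*(1/32) = -3/4 + 19/16 = 7/16 ≈ 0.43750)
(-136 + J(5, -11))*v = (-136 + (-11 + 5))*(7/16) = (-136 - 6)*(7/16) = -142*7/16 = -497/8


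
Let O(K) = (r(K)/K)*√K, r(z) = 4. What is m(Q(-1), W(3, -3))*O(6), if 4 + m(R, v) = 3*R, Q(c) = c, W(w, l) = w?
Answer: -14*√6/3 ≈ -11.431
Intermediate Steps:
m(R, v) = -4 + 3*R
O(K) = 4/√K (O(K) = (4/K)*√K = 4/√K)
m(Q(-1), W(3, -3))*O(6) = (-4 + 3*(-1))*(4/√6) = (-4 - 3)*(4*(√6/6)) = -14*√6/3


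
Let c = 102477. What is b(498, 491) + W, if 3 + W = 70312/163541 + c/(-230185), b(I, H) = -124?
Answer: -4781449429132/37644685085 ≈ -127.02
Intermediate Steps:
W = -113508478592/37644685085 (W = -3 + (70312/163541 + 102477/(-230185)) = -3 + (70312*(1/163541) + 102477*(-1/230185)) = -3 + (70312/163541 - 102477/230185) = -3 - 574423337/37644685085 = -113508478592/37644685085 ≈ -3.0153)
b(498, 491) + W = -124 - 113508478592/37644685085 = -4781449429132/37644685085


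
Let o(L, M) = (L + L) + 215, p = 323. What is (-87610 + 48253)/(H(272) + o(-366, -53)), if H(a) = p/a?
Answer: 69968/917 ≈ 76.301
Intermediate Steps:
o(L, M) = 215 + 2*L (o(L, M) = 2*L + 215 = 215 + 2*L)
H(a) = 323/a
(-87610 + 48253)/(H(272) + o(-366, -53)) = (-87610 + 48253)/(323/272 + (215 + 2*(-366))) = -39357/(323*(1/272) + (215 - 732)) = -39357/(19/16 - 517) = -39357/(-8253/16) = -39357*(-16/8253) = 69968/917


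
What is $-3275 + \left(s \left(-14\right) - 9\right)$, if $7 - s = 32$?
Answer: $-2934$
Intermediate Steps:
$s = -25$ ($s = 7 - 32 = -25$)
$-3275 + \left(s \left(-14\right) - 9\right) = -3275 - -341 = -3275 + \left(350 - 9\right) = -3275 + 341 = -2934$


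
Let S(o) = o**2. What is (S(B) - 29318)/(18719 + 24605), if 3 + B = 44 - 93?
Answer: -13307/21662 ≈ -0.61430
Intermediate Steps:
B = -52 (B = -3 + (44 - 93) = -3 - 49 = -52)
(S(B) - 29318)/(18719 + 24605) = ((-52)**2 - 29318)/(18719 + 24605) = (2704 - 29318)/43324 = -26614*1/43324 = -13307/21662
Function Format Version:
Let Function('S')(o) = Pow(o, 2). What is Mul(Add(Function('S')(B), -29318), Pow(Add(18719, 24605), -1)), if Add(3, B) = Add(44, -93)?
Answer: Rational(-13307, 21662) ≈ -0.61430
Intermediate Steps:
B = -52 (B = Add(-3, Add(44, -93)) = Add(-3, -49) = -52)
Mul(Add(Function('S')(B), -29318), Pow(Add(18719, 24605), -1)) = Mul(Add(Pow(-52, 2), -29318), Pow(Add(18719, 24605), -1)) = Mul(Add(2704, -29318), Pow(43324, -1)) = Mul(-26614, Rational(1, 43324)) = Rational(-13307, 21662)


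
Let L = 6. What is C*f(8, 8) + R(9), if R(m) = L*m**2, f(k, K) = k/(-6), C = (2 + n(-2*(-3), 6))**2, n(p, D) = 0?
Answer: 1442/3 ≈ 480.67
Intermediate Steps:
C = 4 (C = (2 + 0)**2 = 2**2 = 4)
f(k, K) = -k/6 (f(k, K) = k*(-1/6) = -k/6)
R(m) = 6*m**2
C*f(8, 8) + R(9) = 4*(-1/6*8) + 6*9**2 = 4*(-4/3) + 6*81 = -16/3 + 486 = 1442/3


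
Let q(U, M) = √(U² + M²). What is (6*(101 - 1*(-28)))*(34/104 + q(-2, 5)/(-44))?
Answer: 6579/26 - 387*√29/22 ≈ 158.31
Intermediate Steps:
q(U, M) = √(M² + U²)
(6*(101 - 1*(-28)))*(34/104 + q(-2, 5)/(-44)) = (6*(101 - 1*(-28)))*(34/104 + √(5² + (-2)²)/(-44)) = (6*(101 + 28))*(34*(1/104) + √(25 + 4)*(-1/44)) = (6*129)*(17/52 + √29*(-1/44)) = 774*(17/52 - √29/44) = 6579/26 - 387*√29/22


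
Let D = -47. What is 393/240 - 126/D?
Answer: 16237/3760 ≈ 4.3184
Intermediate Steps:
393/240 - 126/D = 393/240 - 126/(-47) = 393*(1/240) - 126*(-1/47) = 131/80 + 126/47 = 16237/3760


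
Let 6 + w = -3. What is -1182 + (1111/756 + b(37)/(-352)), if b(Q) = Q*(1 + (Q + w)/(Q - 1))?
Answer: -9818845/8316 ≈ -1180.7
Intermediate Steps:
w = -9 (w = -6 - 3 = -9)
b(Q) = Q*(1 + (-9 + Q)/(-1 + Q)) (b(Q) = Q*(1 + (Q - 9)/(Q - 1)) = Q*(1 + (-9 + Q)/(-1 + Q)))
-1182 + (1111/756 + b(37)/(-352)) = -1182 + (1111/756 + (2*37*(-5 + 37)/(-1 + 37))/(-352)) = -1182 + (1111*(1/756) + (2*37*32/36)*(-1/352)) = -1182 + (1111/756 + (2*37*(1/36)*32)*(-1/352)) = -1182 + (1111/756 + (592/9)*(-1/352)) = -1182 + (1111/756 - 37/198) = -1182 + 10667/8316 = -9818845/8316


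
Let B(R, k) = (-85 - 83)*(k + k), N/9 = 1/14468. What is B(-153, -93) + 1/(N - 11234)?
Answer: 5078846887276/162533503 ≈ 31248.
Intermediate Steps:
N = 9/14468 ≈ 0.00062206
B(R, k) = -336*k
B(-153, -93) + 1/(N - 11234) = -336*(-93) + 1/(9/14468 - 11234) = 31248 + 1/(-162533503/14468) = 31248 - 14468/162533503 = 5078846887276/162533503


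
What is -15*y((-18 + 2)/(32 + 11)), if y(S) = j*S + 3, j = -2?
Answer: -2415/43 ≈ -56.163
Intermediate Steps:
y(S) = 3 - 2*S (y(S) = -2*S + 3 = 3 - 2*S)
-15*y((-18 + 2)/(32 + 11)) = -15*(3 - 2*(-18 + 2)/(32 + 11)) = -15*(3 - (-32)/43) = -15*(3 - 2*(-16/43)) = -15*(3 + 32/43) = -15*161/43 = -2415/43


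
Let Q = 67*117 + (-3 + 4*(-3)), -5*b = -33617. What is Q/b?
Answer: 39120/33617 ≈ 1.1637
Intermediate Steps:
b = 33617/5 (b = -⅕*(-33617) = 33617/5 ≈ 6723.4)
Q = 7824 (Q = 7839 + (-3 - 12) = 7839 - 15 = 7824)
Q/b = 7824/(33617/5) = 7824*(5/33617) = 39120/33617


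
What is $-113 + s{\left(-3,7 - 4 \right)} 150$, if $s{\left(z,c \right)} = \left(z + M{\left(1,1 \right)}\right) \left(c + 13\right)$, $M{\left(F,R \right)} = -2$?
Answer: $-12113$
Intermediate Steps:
$s{\left(z,c \right)} = \left(-2 + z\right) \left(13 + c\right)$ ($s{\left(z,c \right)} = \left(z - 2\right) \left(c + 13\right) = \left(-2 + z\right) \left(13 + c\right)$)
$-113 + s{\left(-3,7 - 4 \right)} 150 = -113 + \left(-26 - 2 \left(7 - 4\right) + 13 \left(-3\right) + \left(7 - 4\right) \left(-3\right)\right) 150 = -113 + \left(-26 - 2 \left(7 - 4\right) - 39 + \left(7 - 4\right) \left(-3\right)\right) 150 = -113 + \left(-26 - 6 - 39 + 3 \left(-3\right)\right) 150 = -113 + \left(-26 - 6 - 39 - 9\right) 150 = -113 - 12000 = -12113$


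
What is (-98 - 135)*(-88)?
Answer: 20504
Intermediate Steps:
(-98 - 135)*(-88) = -233*(-88) = 20504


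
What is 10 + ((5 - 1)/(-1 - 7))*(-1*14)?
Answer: 17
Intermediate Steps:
10 + ((5 - 1)/(-1 - 7))*(-1*14) = 10 + (4/(-8))*(-14) = 10 + (4*(-1/8))*(-14) = 10 - 1/2*(-14) = 10 + 7 = 17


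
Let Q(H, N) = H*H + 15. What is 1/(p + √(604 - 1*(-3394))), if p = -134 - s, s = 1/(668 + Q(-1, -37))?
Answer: -62693388/6530517361 - 467856*√3998/6530517361 ≈ -0.014130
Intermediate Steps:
Q(H, N) = 15 + H² (Q(H, N) = H² + 15 = 15 + H²)
s = 1/684 (s = 1/(668 + (15 + (-1)²)) = 1/(668 + (15 + 1)) = 1/(668 + 16) = 1/684 ≈ 0.0014620)
p = -91657/684 (p = -134 - 1*1/684 = -134 - 1/684 = -91657/684 ≈ -134.00)
1/(p + √(604 - 1*(-3394))) = 1/(-91657/684 + √(604 - 1*(-3394))) = 1/(-91657/684 + √(604 + 3394)) = 1/(-91657/684 + √3998)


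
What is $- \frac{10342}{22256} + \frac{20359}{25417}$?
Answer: $\frac{95123645}{282840376} \approx 0.33632$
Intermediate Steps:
$- \frac{10342}{22256} + \frac{20359}{25417} = \left(-10342\right) \frac{1}{22256} + 20359 \cdot \frac{1}{25417} = - \frac{5171}{11128} + \frac{20359}{25417} = \frac{95123645}{282840376}$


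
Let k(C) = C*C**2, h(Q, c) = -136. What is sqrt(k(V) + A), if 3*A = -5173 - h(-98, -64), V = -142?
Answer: I*sqrt(2864967) ≈ 1692.6*I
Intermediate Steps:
k(C) = C**3
A = -1679 (A = (-5173 - 1*(-136))/3 = (-5173 + 136)/3 = (1/3)*(-5037) = -1679)
sqrt(k(V) + A) = sqrt((-142)**3 - 1679) = sqrt(-2863288 - 1679) = sqrt(-2864967) = I*sqrt(2864967)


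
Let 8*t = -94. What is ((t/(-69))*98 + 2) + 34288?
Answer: 4734323/138 ≈ 34307.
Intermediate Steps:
t = -47/4 (t = (⅛)*(-94) = -47/4 ≈ -11.750)
((t/(-69))*98 + 2) + 34288 = (-47/4/(-69)*98 + 2) + 34288 = (-47/4*(-1/69)*98 + 2) + 34288 = ((47/276)*98 + 2) + 34288 = (2303/138 + 2) + 34288 = 2579/138 + 34288 = 4734323/138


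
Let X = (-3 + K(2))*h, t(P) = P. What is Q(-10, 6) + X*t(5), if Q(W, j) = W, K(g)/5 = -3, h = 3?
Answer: -280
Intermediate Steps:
K(g) = -15 (K(g) = 5*(-3) = -15)
X = -54 (X = (-3 - 15)*3 = -18*3 = -54)
Q(-10, 6) + X*t(5) = -10 - 54*5 = -10 - 270 = -280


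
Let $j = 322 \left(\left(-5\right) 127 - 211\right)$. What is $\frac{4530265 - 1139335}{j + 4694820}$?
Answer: $\frac{565155}{737068} \approx 0.76676$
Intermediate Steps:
$j = -272412$ ($j = 322 \left(-635 - 211\right) = 322 \left(-846\right) = -272412$)
$\frac{4530265 - 1139335}{j + 4694820} = \frac{4530265 - 1139335}{-272412 + 4694820} = \frac{3390930}{4422408} = 3390930 \cdot \frac{1}{4422408} = \frac{565155}{737068}$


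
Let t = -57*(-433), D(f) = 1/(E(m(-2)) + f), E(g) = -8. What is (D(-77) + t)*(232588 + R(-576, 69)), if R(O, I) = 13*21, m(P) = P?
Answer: 488515366124/85 ≈ 5.7472e+9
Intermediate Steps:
D(f) = 1/(-8 + f)
R(O, I) = 273
t = 24681
(D(-77) + t)*(232588 + R(-576, 69)) = (1/(-8 - 77) + 24681)*(232588 + 273) = (1/(-85) + 24681)*232861 = (-1/85 + 24681)*232861 = (2097884/85)*232861 = 488515366124/85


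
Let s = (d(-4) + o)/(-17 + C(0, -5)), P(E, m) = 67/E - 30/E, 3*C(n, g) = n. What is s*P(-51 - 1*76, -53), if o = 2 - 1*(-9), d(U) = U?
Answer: 259/2159 ≈ 0.11996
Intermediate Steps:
C(n, g) = n/3
o = 11 (o = 2 + 9 = 11)
P(E, m) = 37/E
s = -7/17 (s = (-4 + 11)/(-17 + (⅓)*0) = 7/(-17 + 0) = 7/(-17) = 7*(-1/17) = -7/17 ≈ -0.41176)
s*P(-51 - 1*76, -53) = -259/(17*(-51 - 1*76)) = -259/(17*(-51 - 76)) = -259/(17*(-127)) = -259*(-1)/(17*127) = -7/17*(-37/127) = 259/2159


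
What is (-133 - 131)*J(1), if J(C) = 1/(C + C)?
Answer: -132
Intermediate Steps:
J(C) = 1/(2*C)
(-133 - 131)*J(1) = (-133 - 131)*((½)/1) = -132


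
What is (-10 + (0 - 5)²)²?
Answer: 225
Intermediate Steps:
(-10 + (0 - 5)²)² = (-10 + (-5)²)² = (-10 + 25)² = 15² = 225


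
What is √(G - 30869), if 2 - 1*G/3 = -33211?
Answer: 23*√130 ≈ 262.24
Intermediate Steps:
G = 99639 (G = 6 - 3*(-33211) = 6 + 99633 = 99639)
√(G - 30869) = √(99639 - 30869) = √68770 = 23*√130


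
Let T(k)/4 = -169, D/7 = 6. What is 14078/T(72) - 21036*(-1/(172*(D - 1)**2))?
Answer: -507022495/24431654 ≈ -20.753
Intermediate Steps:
D = 42 (D = 7*6 = 42)
T(k) = -676 (T(k) = 4*(-169) = -676)
14078/T(72) - 21036*(-1/(172*(D - 1)**2)) = 14078/(-676) - 21036*(-1/(172*(42 - 1)**2)) = 14078*(-1/676) - 21036/(41**2*(-172)) = -7039/338 - 21036/(1681*(-172)) = -7039/338 - 21036/(-289132) = -7039/338 - 21036*(-1/289132) = -7039/338 + 5259/72283 = -507022495/24431654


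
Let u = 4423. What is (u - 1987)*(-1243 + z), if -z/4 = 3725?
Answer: -39324348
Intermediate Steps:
z = -14900 (z = -4*3725 = -14900)
(u - 1987)*(-1243 + z) = (4423 - 1987)*(-1243 - 14900) = 2436*(-16143) = -39324348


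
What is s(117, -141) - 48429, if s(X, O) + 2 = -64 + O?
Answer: -48636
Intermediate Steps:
s(X, O) = -66 + O (s(X, O) = -2 + (-64 + O) = -66 + O)
s(117, -141) - 48429 = (-66 - 141) - 48429 = -207 - 48429 = -48636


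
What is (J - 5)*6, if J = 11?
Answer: 36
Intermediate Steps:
(J - 5)*6 = (11 - 5)*6 = 6*6 = 36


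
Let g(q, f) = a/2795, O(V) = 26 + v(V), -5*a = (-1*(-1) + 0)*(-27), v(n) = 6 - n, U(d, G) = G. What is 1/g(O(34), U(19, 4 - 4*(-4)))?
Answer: 13975/27 ≈ 517.59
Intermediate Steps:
a = 27/5 (a = -(-1*(-1) + 0)*(-27)/5 = -(1 + 0)*(-27)/5 = -(-27)/5 = -⅕*(-27) = 27/5 ≈ 5.4000)
O(V) = 32 - V (O(V) = 26 + (6 - V) = 32 - V)
g(q, f) = 27/13975 (g(q, f) = (27/5)/2795 = (27/5)*(1/2795) = 27/13975)
1/g(O(34), U(19, 4 - 4*(-4))) = 1/(27/13975) = 13975/27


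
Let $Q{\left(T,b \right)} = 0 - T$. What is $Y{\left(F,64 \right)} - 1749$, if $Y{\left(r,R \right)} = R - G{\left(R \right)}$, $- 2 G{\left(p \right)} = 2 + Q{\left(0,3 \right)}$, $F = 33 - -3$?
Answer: $-1684$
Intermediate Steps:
$Q{\left(T,b \right)} = - T$
$F = 36$ ($F = 33 + 3 = 36$)
$G{\left(p \right)} = -1$ ($G{\left(p \right)} = - \frac{2 - 0}{2} = - \frac{2 + 0}{2} = \left(- \frac{1}{2}\right) 2 = -1$)
$Y{\left(r,R \right)} = 1 + R$ ($Y{\left(r,R \right)} = R - -1 = R + 1 = 1 + R$)
$Y{\left(F,64 \right)} - 1749 = \left(1 + 64\right) - 1749 = 65 - 1749 = -1684$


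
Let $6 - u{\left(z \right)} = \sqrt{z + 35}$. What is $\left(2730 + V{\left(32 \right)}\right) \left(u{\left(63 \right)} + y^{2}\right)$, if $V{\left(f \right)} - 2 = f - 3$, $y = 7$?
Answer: $151855 - 19327 \sqrt{2} \approx 1.2452 \cdot 10^{5}$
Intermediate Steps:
$u{\left(z \right)} = 6 - \sqrt{35 + z}$ ($u{\left(z \right)} = 6 - \sqrt{z + 35} = 6 - \sqrt{35 + z}$)
$V{\left(f \right)} = -1 + f$ ($V{\left(f \right)} = 2 + \left(f - 3\right) = 2 + \left(-3 + f\right) = -1 + f$)
$\left(2730 + V{\left(32 \right)}\right) \left(u{\left(63 \right)} + y^{2}\right) = \left(2730 + \left(-1 + 32\right)\right) \left(\left(6 - \sqrt{35 + 63}\right) + 7^{2}\right) = \left(2730 + 31\right) \left(\left(6 - \sqrt{98}\right) + 49\right) = 2761 \left(\left(6 - 7 \sqrt{2}\right) + 49\right) = 2761 \left(55 - 7 \sqrt{2}\right) = 151855 - 19327 \sqrt{2}$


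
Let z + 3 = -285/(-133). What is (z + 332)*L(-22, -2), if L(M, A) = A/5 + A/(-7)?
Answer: -9272/245 ≈ -37.845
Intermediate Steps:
L(M, A) = 2*A/35 (L(M, A) = A*(⅕) + A*(-⅐) = A/5 - A/7 = 2*A/35)
z = -6/7 (z = -3 - 285/(-133) = -3 - 285*(-1/133) = -3 + 15/7 = -6/7 ≈ -0.85714)
(z + 332)*L(-22, -2) = (-6/7 + 332)*((2/35)*(-2)) = (2318/7)*(-4/35) = -9272/245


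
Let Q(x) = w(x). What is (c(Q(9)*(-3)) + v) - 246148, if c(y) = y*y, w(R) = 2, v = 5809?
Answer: -240303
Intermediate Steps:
Q(x) = 2
c(y) = y²
(c(Q(9)*(-3)) + v) - 246148 = ((2*(-3))² + 5809) - 246148 = ((-6)² + 5809) - 246148 = (36 + 5809) - 246148 = 5845 - 246148 = -240303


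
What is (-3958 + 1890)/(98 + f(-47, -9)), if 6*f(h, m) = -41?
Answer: -12408/547 ≈ -22.684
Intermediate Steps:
f(h, m) = -41/6 (f(h, m) = (⅙)*(-41) = -41/6)
(-3958 + 1890)/(98 + f(-47, -9)) = (-3958 + 1890)/(98 - 41/6) = -2068/547/6 = -2068*6/547 = -12408/547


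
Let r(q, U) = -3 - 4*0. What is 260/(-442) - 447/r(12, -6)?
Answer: 2523/17 ≈ 148.41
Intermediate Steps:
r(q, U) = -3 (r(q, U) = -3 + 0 = -3)
260/(-442) - 447/r(12, -6) = 260/(-442) - 447/(-3) = 260*(-1/442) - 447*(-⅓) = -10/17 + 149 = 2523/17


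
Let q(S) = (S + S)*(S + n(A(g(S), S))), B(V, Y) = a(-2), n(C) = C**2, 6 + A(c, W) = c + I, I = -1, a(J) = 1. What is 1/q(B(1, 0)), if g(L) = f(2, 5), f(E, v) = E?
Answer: 1/52 ≈ 0.019231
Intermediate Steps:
g(L) = 2
A(c, W) = -7 + c (A(c, W) = -6 + (c - 1) = -6 + (-1 + c) = -7 + c)
B(V, Y) = 1
q(S) = 2*S*(25 + S) (q(S) = (S + S)*(S + (-7 + 2)**2) = (2*S)*(S + (-5)**2) = (2*S)*(S + 25) = (2*S)*(25 + S) = 2*S*(25 + S))
1/q(B(1, 0)) = 1/(2*1*(25 + 1)) = 1/(2*1*26) = 1/52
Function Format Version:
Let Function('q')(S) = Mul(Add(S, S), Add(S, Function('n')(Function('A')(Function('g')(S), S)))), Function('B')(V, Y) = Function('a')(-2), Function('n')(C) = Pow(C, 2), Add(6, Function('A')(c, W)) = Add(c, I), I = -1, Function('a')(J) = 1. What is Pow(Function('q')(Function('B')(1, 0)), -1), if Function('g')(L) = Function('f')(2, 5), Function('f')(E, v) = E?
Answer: Rational(1, 52) ≈ 0.019231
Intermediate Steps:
Function('g')(L) = 2
Function('A')(c, W) = Add(-7, c) (Function('A')(c, W) = Add(-6, Add(c, -1)) = Add(-6, Add(-1, c)) = Add(-7, c))
Function('B')(V, Y) = 1
Function('q')(S) = Mul(2, S, Add(25, S)) (Function('q')(S) = Mul(Add(S, S), Add(S, Pow(Add(-7, 2), 2))) = Mul(Mul(2, S), Add(S, Pow(-5, 2))) = Mul(Mul(2, S), Add(S, 25)) = Mul(Mul(2, S), Add(25, S)) = Mul(2, S, Add(25, S)))
Pow(Function('q')(Function('B')(1, 0)), -1) = Pow(Mul(2, 1, Add(25, 1)), -1) = Pow(Mul(2, 1, 26), -1) = Pow(52, -1) = Rational(1, 52)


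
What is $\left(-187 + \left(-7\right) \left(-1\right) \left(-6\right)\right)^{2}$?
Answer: $52441$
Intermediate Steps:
$\left(-187 + \left(-7\right) \left(-1\right) \left(-6\right)\right)^{2} = \left(-187 + 7 \left(-6\right)\right)^{2} = \left(-187 - 42\right)^{2} = \left(-229\right)^{2} = 52441$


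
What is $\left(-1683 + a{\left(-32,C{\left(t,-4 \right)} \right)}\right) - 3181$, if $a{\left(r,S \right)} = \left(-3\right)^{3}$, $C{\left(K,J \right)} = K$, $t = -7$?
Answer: $-4891$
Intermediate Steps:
$a{\left(r,S \right)} = -27$
$\left(-1683 + a{\left(-32,C{\left(t,-4 \right)} \right)}\right) - 3181 = \left(-1683 - 27\right) - 3181 = -1710 - 3181 = -4891$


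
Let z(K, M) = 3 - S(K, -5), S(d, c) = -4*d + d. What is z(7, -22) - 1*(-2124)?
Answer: 2148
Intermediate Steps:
S(d, c) = -3*d
z(K, M) = 3 + 3*K (z(K, M) = 3 - (-3)*K = 3 + 3*K)
z(7, -22) - 1*(-2124) = (3 + 3*7) - 1*(-2124) = (3 + 21) + 2124 = 24 + 2124 = 2148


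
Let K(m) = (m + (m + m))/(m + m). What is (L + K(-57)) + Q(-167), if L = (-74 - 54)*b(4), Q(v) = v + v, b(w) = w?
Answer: -1689/2 ≈ -844.50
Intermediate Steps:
K(m) = 3/2 (K(m) = (m + 2*m)/((2*m)) = (3*m)*(1/(2*m)) = 3/2)
Q(v) = 2*v
L = -512 (L = (-74 - 54)*4 = -128*4 = -512)
(L + K(-57)) + Q(-167) = (-512 + 3/2) + 2*(-167) = -1021/2 - 334 = -1689/2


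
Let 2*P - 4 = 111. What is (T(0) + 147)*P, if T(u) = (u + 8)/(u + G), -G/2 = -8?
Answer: 33925/4 ≈ 8481.3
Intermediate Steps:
G = 16 (G = -2*(-8) = 16)
P = 115/2 (P = 2 + (½)*111 = 2 + 111/2 = 115/2 ≈ 57.500)
T(u) = (8 + u)/(16 + u) (T(u) = (u + 8)/(u + 16) = (8 + u)/(16 + u))
(T(0) + 147)*P = ((8 + 0)/(16 + 0) + 147)*(115/2) = (8/16 + 147)*(115/2) = ((1/16)*8 + 147)*(115/2) = (½ + 147)*(115/2) = (295/2)*(115/2) = 33925/4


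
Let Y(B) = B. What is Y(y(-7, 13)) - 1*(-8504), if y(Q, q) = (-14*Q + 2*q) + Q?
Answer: 8621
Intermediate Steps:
y(Q, q) = -13*Q + 2*q
Y(y(-7, 13)) - 1*(-8504) = (-13*(-7) + 2*13) - 1*(-8504) = (91 + 26) + 8504 = 117 + 8504 = 8621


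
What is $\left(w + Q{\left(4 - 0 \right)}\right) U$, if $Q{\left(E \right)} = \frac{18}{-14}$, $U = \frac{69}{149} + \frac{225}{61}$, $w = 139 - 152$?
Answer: $- \frac{3773400}{63623} \approx -59.309$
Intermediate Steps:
$w = -13$ ($w = 139 - 152 = -13$)
$U = \frac{37734}{9089}$ ($U = 69 \cdot \frac{1}{149} + 225 \cdot \frac{1}{61} = \frac{69}{149} + \frac{225}{61} = \frac{37734}{9089} \approx 4.1516$)
$Q{\left(E \right)} = - \frac{9}{7}$ ($Q{\left(E \right)} = 18 \left(- \frac{1}{14}\right) = - \frac{9}{7}$)
$\left(w + Q{\left(4 - 0 \right)}\right) U = \left(-13 - \frac{9}{7}\right) \frac{37734}{9089} = \left(- \frac{100}{7}\right) \frac{37734}{9089} = - \frac{3773400}{63623}$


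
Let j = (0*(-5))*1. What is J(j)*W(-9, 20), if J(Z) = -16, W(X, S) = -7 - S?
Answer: 432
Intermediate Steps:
j = 0 (j = 0*1 = 0)
J(j)*W(-9, 20) = -16*(-7 - 1*20) = -16*(-7 - 20) = -16*(-27) = 432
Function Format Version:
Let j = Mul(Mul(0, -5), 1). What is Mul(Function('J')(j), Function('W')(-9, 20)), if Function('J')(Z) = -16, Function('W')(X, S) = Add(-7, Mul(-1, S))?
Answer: 432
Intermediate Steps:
j = 0 (j = Mul(0, 1) = 0)
Mul(Function('J')(j), Function('W')(-9, 20)) = Mul(-16, Add(-7, Mul(-1, 20))) = Mul(-16, Add(-7, -20)) = Mul(-16, -27) = 432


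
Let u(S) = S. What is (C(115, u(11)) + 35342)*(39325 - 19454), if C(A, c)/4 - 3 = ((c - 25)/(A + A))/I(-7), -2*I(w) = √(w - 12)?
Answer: 702519334 - 1112776*I*√19/2185 ≈ 7.0252e+8 - 2219.9*I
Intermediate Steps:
I(w) = -√(-12 + w)/2 (I(w) = -√(w - 12)/2 = -√(-12 + w)/2)
C(A, c) = 12 + 4*I*√19*(-25 + c)/(19*A) (C(A, c) = 12 + 4*(((c - 25)/(A + A))/((-√(-12 - 7)/2))) = 12 + 4*(((-25 + c)/((2*A)))/((-I*√19/2))) = 12 + 4*(((-25 + c)*(1/(2*A)))/((-I*√19/2))) = 12 + 4*(((-25 + c)/(2*A))/((-I*√19/2))) = 12 + 4*(((-25 + c)/(2*A))*(2*I*√19/19)) = 12 + 4*(I*√19*(-25 + c)/(19*A)) = 12 + 4*I*√19*(-25 + c)/(19*A))
(C(115, u(11)) + 35342)*(39325 - 19454) = ((4/19)*I*√19*(-25 + 11 - 3*I*115*√19)/115 + 35342)*(39325 - 19454) = ((4/19)*I*√19*(1/115)*(-25 + 11 - 345*I*√19) + 35342)*19871 = ((4/19)*I*√19*(1/115)*(-14 - 345*I*√19) + 35342)*19871 = (4*I*√19*(-14 - 345*I*√19)/2185 + 35342)*19871 = (35342 + 4*I*√19*(-14 - 345*I*√19)/2185)*19871 = 702280882 + 79484*I*√19*(-14 - 345*I*√19)/2185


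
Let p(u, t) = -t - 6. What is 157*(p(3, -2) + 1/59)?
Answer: -36895/59 ≈ -625.34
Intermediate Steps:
p(u, t) = -6 - t
157*(p(3, -2) + 1/59) = 157*((-6 - 1*(-2)) + 1/59) = 157*((-6 + 2) + 1/59) = 157*(-4 + 1/59) = 157*(-235/59) = -36895/59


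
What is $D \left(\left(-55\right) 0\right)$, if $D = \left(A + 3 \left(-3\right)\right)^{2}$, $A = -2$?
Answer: $0$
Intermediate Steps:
$D = 121$ ($D = \left(-2 + 3 \left(-3\right)\right)^{2} = \left(-2 - 9\right)^{2} = \left(-11\right)^{2} = 121$)
$D \left(\left(-55\right) 0\right) = 121 \left(\left(-55\right) 0\right) = 121 \cdot 0 = 0$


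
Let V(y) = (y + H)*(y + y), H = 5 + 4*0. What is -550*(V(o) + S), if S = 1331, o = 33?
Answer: -2111450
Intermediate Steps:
H = 5 (H = 5 + 0 = 5)
V(y) = 2*y*(5 + y) (V(y) = (y + 5)*(y + y) = (5 + y)*(2*y) = 2*y*(5 + y))
-550*(V(o) + S) = -550*(2*33*(5 + 33) + 1331) = -550*(2*33*38 + 1331) = -550*(2508 + 1331) = -550*3839 = -2111450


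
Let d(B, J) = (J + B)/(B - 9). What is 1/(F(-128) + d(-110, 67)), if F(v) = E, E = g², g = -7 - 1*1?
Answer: 119/7659 ≈ 0.015537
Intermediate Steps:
g = -8 (g = -7 - 1 = -8)
E = 64 (E = (-8)² = 64)
d(B, J) = (B + J)/(-9 + B)
F(v) = 64
1/(F(-128) + d(-110, 67)) = 1/(64 + (-110 + 67)/(-9 - 110)) = 1/(64 - 43/(-119)) = 1/(64 - 1/119*(-43)) = 1/(64 + 43/119) = 1/(7659/119) = 119/7659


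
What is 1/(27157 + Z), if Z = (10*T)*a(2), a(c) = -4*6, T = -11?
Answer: 1/29797 ≈ 3.3560e-5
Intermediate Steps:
a(c) = -24
Z = 2640 (Z = (10*(-11))*(-24) = -110*(-24) = 2640)
1/(27157 + Z) = 1/(27157 + 2640) = 1/29797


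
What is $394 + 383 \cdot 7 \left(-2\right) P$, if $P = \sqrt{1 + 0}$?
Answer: $-4968$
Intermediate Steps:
$P = 1$ ($P = \sqrt{1} = 1$)
$394 + 383 \cdot 7 \left(-2\right) P = 394 + 383 \cdot 7 \left(-2\right) 1 = 394 + 383 \left(\left(-14\right) 1\right) = 394 + 383 \left(-14\right) = 394 - 5362 = -4968$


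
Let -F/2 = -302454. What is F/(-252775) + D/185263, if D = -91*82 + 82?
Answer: -113932550304/46829854825 ≈ -2.4329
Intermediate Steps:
F = 604908 (F = -2*(-302454) = 604908)
D = -7380 (D = -7462 + 82 = -7380)
F/(-252775) + D/185263 = 604908/(-252775) - 7380/185263 = 604908*(-1/252775) - 7380*1/185263 = -604908/252775 - 7380/185263 = -113932550304/46829854825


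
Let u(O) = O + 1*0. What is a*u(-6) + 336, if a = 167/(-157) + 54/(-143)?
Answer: 7737690/22451 ≈ 344.65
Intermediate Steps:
a = -32359/22451 (a = 167*(-1/157) + 54*(-1/143) = -167/157 - 54/143 = -32359/22451 ≈ -1.4413)
u(O) = O (u(O) = O + 0 = O)
a*u(-6) + 336 = -32359/22451*(-6) + 336 = 194154/22451 + 336 = 7737690/22451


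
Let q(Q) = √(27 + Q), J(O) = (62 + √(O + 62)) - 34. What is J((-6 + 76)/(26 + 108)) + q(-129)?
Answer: 28 + √280663/67 + I*√102 ≈ 35.907 + 10.1*I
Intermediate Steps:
J(O) = 28 + √(62 + O) (J(O) = (62 + √(62 + O)) - 34 = 28 + √(62 + O))
J((-6 + 76)/(26 + 108)) + q(-129) = (28 + √(62 + (-6 + 76)/(26 + 108))) + √(27 - 129) = (28 + √(62 + 70/134)) + √(-102) = (28 + √(62 + 70*(1/134))) + I*√102 = (28 + √(62 + 35/67)) + I*√102 = (28 + √(4189/67)) + I*√102 = (28 + √280663/67) + I*√102 = 28 + √280663/67 + I*√102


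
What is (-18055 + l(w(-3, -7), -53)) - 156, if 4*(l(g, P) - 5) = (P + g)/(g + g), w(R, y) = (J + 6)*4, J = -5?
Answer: -582641/32 ≈ -18208.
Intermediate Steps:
w(R, y) = 4 (w(R, y) = (-5 + 6)*4 = 1*4 = 4)
l(g, P) = 5 + (P + g)/(8*g) (l(g, P) = 5 + ((P + g)/(g + g))/4 = 5 + ((P + g)/((2*g)))/4 = 5 + ((P + g)*(1/(2*g)))/4 = 5 + ((P + g)/(2*g))/4 = 5 + (P + g)/(8*g))
(-18055 + l(w(-3, -7), -53)) - 156 = (-18055 + (⅛)*(-53 + 41*4)/4) - 156 = (-18055 + (⅛)*(¼)*(-53 + 164)) - 156 = (-18055 + (⅛)*(¼)*111) - 156 = (-18055 + 111/32) - 156 = -577649/32 - 156 = -582641/32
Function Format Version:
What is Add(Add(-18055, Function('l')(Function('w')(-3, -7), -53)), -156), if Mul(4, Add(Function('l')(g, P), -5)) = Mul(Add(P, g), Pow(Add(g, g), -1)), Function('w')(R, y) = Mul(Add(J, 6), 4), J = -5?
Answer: Rational(-582641, 32) ≈ -18208.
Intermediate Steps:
Function('w')(R, y) = 4 (Function('w')(R, y) = Mul(Add(-5, 6), 4) = Mul(1, 4) = 4)
Function('l')(g, P) = Add(5, Mul(Rational(1, 8), Pow(g, -1), Add(P, g))) (Function('l')(g, P) = Add(5, Mul(Rational(1, 4), Mul(Add(P, g), Pow(Add(g, g), -1)))) = Add(5, Mul(Rational(1, 4), Mul(Add(P, g), Pow(Mul(2, g), -1)))) = Add(5, Mul(Rational(1, 4), Mul(Add(P, g), Mul(Rational(1, 2), Pow(g, -1))))) = Add(5, Mul(Rational(1, 4), Mul(Rational(1, 2), Pow(g, -1), Add(P, g)))) = Add(5, Mul(Rational(1, 8), Pow(g, -1), Add(P, g))))
Add(Add(-18055, Function('l')(Function('w')(-3, -7), -53)), -156) = Add(Add(-18055, Mul(Rational(1, 8), Pow(4, -1), Add(-53, Mul(41, 4)))), -156) = Add(Add(-18055, Mul(Rational(1, 8), Rational(1, 4), Add(-53, 164))), -156) = Add(Add(-18055, Mul(Rational(1, 8), Rational(1, 4), 111)), -156) = Add(Add(-18055, Rational(111, 32)), -156) = Add(Rational(-577649, 32), -156) = Rational(-582641, 32)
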